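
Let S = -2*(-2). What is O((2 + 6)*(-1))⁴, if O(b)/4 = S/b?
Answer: 16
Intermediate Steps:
S = 4
O(b) = 16/b (O(b) = 4*(4/b) = 16/b)
O((2 + 6)*(-1))⁴ = (16/(((2 + 6)*(-1))))⁴ = (16/((8*(-1))))⁴ = (16/(-8))⁴ = (16*(-⅛))⁴ = (-2)⁴ = 16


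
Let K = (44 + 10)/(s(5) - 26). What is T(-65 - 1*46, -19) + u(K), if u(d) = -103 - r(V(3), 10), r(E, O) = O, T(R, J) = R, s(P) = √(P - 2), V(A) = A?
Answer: -224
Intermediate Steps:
s(P) = √(-2 + P)
K = 54/(-26 + √3) (K = (44 + 10)/(√(-2 + 5) - 26) = 54/(√3 - 26) = 54/(-26 + √3) ≈ -2.2252)
u(d) = -113 (u(d) = -103 - 1*10 = -103 - 10 = -113)
T(-65 - 1*46, -19) + u(K) = (-65 - 1*46) - 113 = (-65 - 46) - 113 = -111 - 113 = -224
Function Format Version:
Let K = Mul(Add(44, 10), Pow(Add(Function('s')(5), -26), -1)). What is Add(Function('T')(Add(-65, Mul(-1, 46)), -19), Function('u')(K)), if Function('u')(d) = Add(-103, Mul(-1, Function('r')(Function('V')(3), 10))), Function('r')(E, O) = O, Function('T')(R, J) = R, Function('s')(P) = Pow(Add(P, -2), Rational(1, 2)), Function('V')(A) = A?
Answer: -224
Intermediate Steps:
Function('s')(P) = Pow(Add(-2, P), Rational(1, 2))
K = Mul(54, Pow(Add(-26, Pow(3, Rational(1, 2))), -1)) (K = Mul(Add(44, 10), Pow(Add(Pow(Add(-2, 5), Rational(1, 2)), -26), -1)) = Mul(54, Pow(Add(Pow(3, Rational(1, 2)), -26), -1)) = Mul(54, Pow(Add(-26, Pow(3, Rational(1, 2))), -1)) ≈ -2.2252)
Function('u')(d) = -113 (Function('u')(d) = Add(-103, Mul(-1, 10)) = Add(-103, -10) = -113)
Add(Function('T')(Add(-65, Mul(-1, 46)), -19), Function('u')(K)) = Add(Add(-65, Mul(-1, 46)), -113) = Add(Add(-65, -46), -113) = Add(-111, -113) = -224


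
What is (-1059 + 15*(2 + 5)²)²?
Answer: 104976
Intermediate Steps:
(-1059 + 15*(2 + 5)²)² = (-1059 + 15*7²)² = (-1059 + 15*49)² = (-1059 + 735)² = (-324)² = 104976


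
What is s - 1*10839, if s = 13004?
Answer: 2165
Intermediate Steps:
s - 1*10839 = 13004 - 1*10839 = 13004 - 10839 = 2165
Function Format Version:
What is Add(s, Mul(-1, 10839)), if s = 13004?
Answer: 2165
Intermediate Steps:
Add(s, Mul(-1, 10839)) = Add(13004, Mul(-1, 10839)) = Add(13004, -10839) = 2165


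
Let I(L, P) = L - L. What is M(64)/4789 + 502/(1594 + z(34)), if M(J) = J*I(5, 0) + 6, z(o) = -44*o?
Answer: 1202333/234661 ≈ 5.1237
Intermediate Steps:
I(L, P) = 0
M(J) = 6 (M(J) = J*0 + 6 = 0 + 6 = 6)
M(64)/4789 + 502/(1594 + z(34)) = 6/4789 + 502/(1594 - 44*34) = 6*(1/4789) + 502/(1594 - 1496) = 6/4789 + 502/98 = 6/4789 + 502*(1/98) = 6/4789 + 251/49 = 1202333/234661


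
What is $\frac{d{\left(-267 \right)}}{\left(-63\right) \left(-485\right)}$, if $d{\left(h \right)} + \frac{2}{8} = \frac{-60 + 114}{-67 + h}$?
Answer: $- \frac{55}{4082148} \approx -1.3473 \cdot 10^{-5}$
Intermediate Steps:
$d{\left(h \right)} = - \frac{1}{4} + \frac{54}{-67 + h}$ ($d{\left(h \right)} = - \frac{1}{4} + \frac{-60 + 114}{-67 + h} = - \frac{1}{4} + \frac{54}{-67 + h}$)
$\frac{d{\left(-267 \right)}}{\left(-63\right) \left(-485\right)} = \frac{\frac{1}{4} \frac{1}{-67 - 267} \left(283 - -267\right)}{\left(-63\right) \left(-485\right)} = \frac{\frac{1}{4} \frac{1}{-334} \left(283 + 267\right)}{30555} = \frac{1}{4} \left(- \frac{1}{334}\right) 550 \cdot \frac{1}{30555} = \left(- \frac{275}{668}\right) \frac{1}{30555} = - \frac{55}{4082148}$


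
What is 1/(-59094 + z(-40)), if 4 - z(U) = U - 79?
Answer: -1/58971 ≈ -1.6957e-5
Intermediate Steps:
z(U) = 83 - U (z(U) = 4 - (U - 79) = 4 - (-79 + U) = 4 + (79 - U) = 83 - U)
1/(-59094 + z(-40)) = 1/(-59094 + (83 - 1*(-40))) = 1/(-59094 + (83 + 40)) = 1/(-59094 + 123) = 1/(-58971) = -1/58971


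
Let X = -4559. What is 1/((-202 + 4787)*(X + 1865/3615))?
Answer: -723/15111169640 ≈ -4.7845e-8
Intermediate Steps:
1/((-202 + 4787)*(X + 1865/3615)) = 1/((-202 + 4787)*(-4559 + 1865/3615)) = 1/(4585*(-4559 + 1865*(1/3615))) = 1/(4585*(-4559 + 373/723)) = 1/(4585*(-3295784/723)) = 1/(-15111169640/723) = -723/15111169640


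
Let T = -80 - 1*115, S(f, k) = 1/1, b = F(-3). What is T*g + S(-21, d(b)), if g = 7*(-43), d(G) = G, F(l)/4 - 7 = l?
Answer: 58696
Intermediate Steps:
F(l) = 28 + 4*l
b = 16 (b = 28 + 4*(-3) = 28 - 12 = 16)
S(f, k) = 1
T = -195 (T = -80 - 115 = -195)
g = -301
T*g + S(-21, d(b)) = -195*(-301) + 1 = 58695 + 1 = 58696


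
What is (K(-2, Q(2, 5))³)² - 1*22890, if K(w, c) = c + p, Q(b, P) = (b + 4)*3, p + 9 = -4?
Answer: -7265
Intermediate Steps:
p = -13 (p = -9 - 4 = -13)
Q(b, P) = 12 + 3*b (Q(b, P) = (4 + b)*3 = 12 + 3*b)
K(w, c) = -13 + c (K(w, c) = c - 13 = -13 + c)
(K(-2, Q(2, 5))³)² - 1*22890 = ((-13 + (12 + 3*2))³)² - 1*22890 = ((-13 + (12 + 6))³)² - 22890 = ((-13 + 18)³)² - 22890 = (5³)² - 22890 = 125² - 22890 = 15625 - 22890 = -7265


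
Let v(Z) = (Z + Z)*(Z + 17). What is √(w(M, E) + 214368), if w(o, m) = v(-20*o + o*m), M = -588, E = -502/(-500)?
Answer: 2*√977016441093/125 ≈ 15815.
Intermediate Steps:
E = 251/250 (E = -502*(-1/500) = 251/250 ≈ 1.0040)
v(Z) = 2*Z*(17 + Z) (v(Z) = (2*Z)*(17 + Z) = 2*Z*(17 + Z))
w(o, m) = 2*(-20*o + m*o)*(17 - 20*o + m*o) (w(o, m) = 2*(-20*o + o*m)*(17 + (-20*o + o*m)) = 2*(-20*o + m*o)*(17 + (-20*o + m*o)) = 2*(-20*o + m*o)*(17 - 20*o + m*o))
√(w(M, E) + 214368) = √(2*(-588)*(-20 + 251/250)*(17 - 588*(-20 + 251/250)) + 214368) = √(2*(-588)*(-4749/250)*(17 - 588*(-4749/250)) + 214368) = √(2*(-588)*(-4749/250)*(17 + 1396206/125) + 214368) = √(2*(-588)*(-4749/250)*(1398331/125) + 214368) = √(3904716264372/15625 + 214368) = √(3908065764372/15625) = 2*√977016441093/125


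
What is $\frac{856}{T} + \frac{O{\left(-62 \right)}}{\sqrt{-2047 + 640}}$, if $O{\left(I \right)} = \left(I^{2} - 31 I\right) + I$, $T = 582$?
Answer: $\frac{428}{291} - \frac{5704 i \sqrt{1407}}{1407} \approx 1.4708 - 152.07 i$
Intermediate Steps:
$O{\left(I \right)} = I^{2} - 30 I$
$\frac{856}{T} + \frac{O{\left(-62 \right)}}{\sqrt{-2047 + 640}} = \frac{856}{582} + \frac{\left(-62\right) \left(-30 - 62\right)}{\sqrt{-2047 + 640}} = 856 \cdot \frac{1}{582} + \frac{\left(-62\right) \left(-92\right)}{\sqrt{-1407}} = \frac{428}{291} + \frac{5704}{i \sqrt{1407}} = \frac{428}{291} + 5704 \left(- \frac{i \sqrt{1407}}{1407}\right) = \frac{428}{291} - \frac{5704 i \sqrt{1407}}{1407}$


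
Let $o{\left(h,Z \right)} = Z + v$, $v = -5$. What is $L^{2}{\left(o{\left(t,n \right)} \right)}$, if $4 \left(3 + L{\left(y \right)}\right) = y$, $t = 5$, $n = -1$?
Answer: $\frac{81}{4} \approx 20.25$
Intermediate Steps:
$o{\left(h,Z \right)} = -5 + Z$ ($o{\left(h,Z \right)} = Z - 5 = -5 + Z$)
$L{\left(y \right)} = -3 + \frac{y}{4}$
$L^{2}{\left(o{\left(t,n \right)} \right)} = \left(-3 + \frac{-5 - 1}{4}\right)^{2} = \left(-3 + \frac{1}{4} \left(-6\right)\right)^{2} = \left(-3 - \frac{3}{2}\right)^{2} = \left(- \frac{9}{2}\right)^{2} = \frac{81}{4}$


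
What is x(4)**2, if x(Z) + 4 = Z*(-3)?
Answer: 256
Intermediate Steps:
x(Z) = -4 - 3*Z (x(Z) = -4 + Z*(-3) = -4 - 3*Z)
x(4)**2 = (-4 - 3*4)**2 = (-4 - 12)**2 = (-16)**2 = 256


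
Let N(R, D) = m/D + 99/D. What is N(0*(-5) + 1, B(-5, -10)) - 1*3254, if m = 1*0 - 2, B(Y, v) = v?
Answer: -32637/10 ≈ -3263.7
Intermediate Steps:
m = -2 (m = 0 - 2 = -2)
N(R, D) = 97/D (N(R, D) = -2/D + 99/D = 97/D)
N(0*(-5) + 1, B(-5, -10)) - 1*3254 = 97/(-10) - 1*3254 = 97*(-⅒) - 3254 = -97/10 - 3254 = -32637/10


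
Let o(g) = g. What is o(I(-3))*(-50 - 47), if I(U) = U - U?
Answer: 0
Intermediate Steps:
I(U) = 0
o(I(-3))*(-50 - 47) = 0*(-50 - 47) = 0*(-97) = 0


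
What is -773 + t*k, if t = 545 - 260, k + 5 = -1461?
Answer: -418583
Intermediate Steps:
k = -1466 (k = -5 - 1461 = -1466)
t = 285
-773 + t*k = -773 + 285*(-1466) = -773 - 417810 = -418583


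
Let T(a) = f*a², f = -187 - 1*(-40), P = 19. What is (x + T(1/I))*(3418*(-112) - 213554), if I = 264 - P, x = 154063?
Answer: -22510244713128/245 ≈ -9.1879e+10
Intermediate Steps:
I = 245 (I = 264 - 1*19 = 264 - 19 = 245)
f = -147 (f = -187 + 40 = -147)
T(a) = -147*a²
(x + T(1/I))*(3418*(-112) - 213554) = (154063 - 147*(1/245)²)*(3418*(-112) - 213554) = (154063 - 147*(1/245)²)*(-382816 - 213554) = (154063 - 147*1/60025)*(-596370) = (154063 - 3/1225)*(-596370) = (188727172/1225)*(-596370) = -22510244713128/245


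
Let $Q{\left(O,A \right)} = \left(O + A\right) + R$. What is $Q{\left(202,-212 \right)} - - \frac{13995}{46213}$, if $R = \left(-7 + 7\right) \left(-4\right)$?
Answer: $- \frac{448135}{46213} \approx -9.6972$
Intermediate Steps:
$R = 0$ ($R = 0 \left(-4\right) = 0$)
$Q{\left(O,A \right)} = A + O$ ($Q{\left(O,A \right)} = \left(O + A\right) + 0 = \left(A + O\right) + 0 = A + O$)
$Q{\left(202,-212 \right)} - - \frac{13995}{46213} = \left(-212 + 202\right) - - \frac{13995}{46213} = -10 - \left(-13995\right) \frac{1}{46213} = -10 - - \frac{13995}{46213} = -10 + \frac{13995}{46213} = - \frac{448135}{46213}$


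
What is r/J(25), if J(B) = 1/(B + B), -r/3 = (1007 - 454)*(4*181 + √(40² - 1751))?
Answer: -60055800 - 82950*I*√151 ≈ -6.0056e+7 - 1.0193e+6*I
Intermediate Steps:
r = -1201116 - 1659*I*√151 (r = -3*(1007 - 454)*(4*181 + √(40² - 1751)) = -1659*(724 + √(1600 - 1751)) = -1659*(724 + √(-151)) = -1659*(724 + I*√151) = -3*(400372 + 553*I*√151) = -1201116 - 1659*I*√151 ≈ -1.2011e+6 - 20386.0*I)
J(B) = 1/(2*B)
r/J(25) = (-1201116 - 1659*I*√151)/(((½)/25)) = (-1201116 - 1659*I*√151)/(((½)*(1/25))) = (-1201116 - 1659*I*√151)/(1/50) = (-1201116 - 1659*I*√151)*50 = -60055800 - 82950*I*√151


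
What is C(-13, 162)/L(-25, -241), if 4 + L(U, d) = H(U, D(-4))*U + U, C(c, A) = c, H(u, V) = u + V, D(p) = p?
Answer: -13/696 ≈ -0.018678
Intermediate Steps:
H(u, V) = V + u
L(U, d) = -4 + U + U*(-4 + U) (L(U, d) = -4 + ((-4 + U)*U + U) = -4 + (U*(-4 + U) + U) = -4 + (U + U*(-4 + U)) = -4 + U + U*(-4 + U))
C(-13, 162)/L(-25, -241) = -13/(-4 - 25 - 25*(-4 - 25)) = -13/(-4 - 25 - 25*(-29)) = -13/(-4 - 25 + 725) = -13/696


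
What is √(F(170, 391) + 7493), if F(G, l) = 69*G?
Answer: √19223 ≈ 138.65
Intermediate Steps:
√(F(170, 391) + 7493) = √(69*170 + 7493) = √(11730 + 7493) = √19223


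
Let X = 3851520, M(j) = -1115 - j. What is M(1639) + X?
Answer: 3848766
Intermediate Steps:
M(1639) + X = (-1115 - 1*1639) + 3851520 = (-1115 - 1639) + 3851520 = -2754 + 3851520 = 3848766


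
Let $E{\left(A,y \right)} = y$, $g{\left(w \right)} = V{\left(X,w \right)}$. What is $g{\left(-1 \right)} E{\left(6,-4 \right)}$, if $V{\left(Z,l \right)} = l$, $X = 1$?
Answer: $4$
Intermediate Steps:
$g{\left(w \right)} = w$
$g{\left(-1 \right)} E{\left(6,-4 \right)} = \left(-1\right) \left(-4\right) = 4$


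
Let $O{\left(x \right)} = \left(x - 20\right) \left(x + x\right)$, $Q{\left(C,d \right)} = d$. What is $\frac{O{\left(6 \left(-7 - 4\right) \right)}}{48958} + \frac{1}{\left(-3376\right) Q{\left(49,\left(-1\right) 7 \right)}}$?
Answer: $\frac{19165673}{82641104} \approx 0.23191$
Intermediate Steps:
$O{\left(x \right)} = 2 x \left(-20 + x\right)$ ($O{\left(x \right)} = \left(-20 + x\right) 2 x = 2 x \left(-20 + x\right)$)
$\frac{O{\left(6 \left(-7 - 4\right) \right)}}{48958} + \frac{1}{\left(-3376\right) Q{\left(49,\left(-1\right) 7 \right)}} = \frac{2 \cdot 6 \left(-7 - 4\right) \left(-20 + 6 \left(-7 - 4\right)\right)}{48958} + \frac{1}{\left(-3376\right) \left(\left(-1\right) 7\right)} = 2 \cdot 6 \left(-11\right) \left(-20 + 6 \left(-11\right)\right) \frac{1}{48958} - \frac{1}{3376 \left(-7\right)} = 2 \left(-66\right) \left(-20 - 66\right) \frac{1}{48958} - - \frac{1}{23632} = 2 \left(-66\right) \left(-86\right) \frac{1}{48958} + \frac{1}{23632} = 11352 \cdot \frac{1}{48958} + \frac{1}{23632} = \frac{5676}{24479} + \frac{1}{23632} = \frac{19165673}{82641104}$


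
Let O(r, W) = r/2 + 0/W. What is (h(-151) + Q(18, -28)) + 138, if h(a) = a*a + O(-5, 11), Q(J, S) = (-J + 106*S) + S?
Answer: 39845/2 ≈ 19923.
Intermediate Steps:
Q(J, S) = -J + 107*S
O(r, W) = r/2 (O(r, W) = r*(½) + 0 = r/2 + 0 = r/2)
h(a) = -5/2 + a² (h(a) = a*a + (½)*(-5) = a² - 5/2 = -5/2 + a²)
(h(-151) + Q(18, -28)) + 138 = ((-5/2 + (-151)²) + (-1*18 + 107*(-28))) + 138 = ((-5/2 + 22801) + (-18 - 2996)) + 138 = (45597/2 - 3014) + 138 = 39569/2 + 138 = 39845/2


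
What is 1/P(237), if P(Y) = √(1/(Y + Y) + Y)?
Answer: √53248686/112339 ≈ 0.064957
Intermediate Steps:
P(Y) = √(Y + 1/(2*Y)) (P(Y) = √(1/(2*Y) + Y) = √(Y + 1/(2*Y)))
1/P(237) = 1/(√(2/237 + 4*237)/2) = 1/(√(2*(1/237) + 948)/2) = 1/(√(2/237 + 948)/2) = 1/(√(224678/237)/2) = 1/((√53248686/237)/2) = 1/(√53248686/474) = √53248686/112339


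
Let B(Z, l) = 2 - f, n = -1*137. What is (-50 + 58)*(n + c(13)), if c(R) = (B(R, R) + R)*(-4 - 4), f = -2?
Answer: -2184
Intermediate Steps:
n = -137
B(Z, l) = 4 (B(Z, l) = 2 - 1*(-2) = 2 + 2 = 4)
c(R) = -32 - 8*R (c(R) = (4 + R)*(-4 - 4) = (4 + R)*(-8) = -32 - 8*R)
(-50 + 58)*(n + c(13)) = (-50 + 58)*(-137 + (-32 - 8*13)) = 8*(-137 + (-32 - 104)) = 8*(-137 - 136) = 8*(-273) = -2184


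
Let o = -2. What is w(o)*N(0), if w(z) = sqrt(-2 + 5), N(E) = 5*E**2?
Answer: 0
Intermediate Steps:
w(z) = sqrt(3)
w(o)*N(0) = sqrt(3)*(5*0**2) = sqrt(3)*(5*0) = sqrt(3)*0 = 0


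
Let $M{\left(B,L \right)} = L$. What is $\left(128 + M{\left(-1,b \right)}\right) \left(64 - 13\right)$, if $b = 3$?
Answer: $6681$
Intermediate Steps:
$\left(128 + M{\left(-1,b \right)}\right) \left(64 - 13\right) = \left(128 + 3\right) \left(64 - 13\right) = 131 \cdot 51 = 6681$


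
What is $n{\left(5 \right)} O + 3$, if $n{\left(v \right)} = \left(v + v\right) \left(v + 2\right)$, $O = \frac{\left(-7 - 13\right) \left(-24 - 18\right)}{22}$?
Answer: $\frac{29433}{11} \approx 2675.7$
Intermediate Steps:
$O = \frac{420}{11}$ ($O = \left(-20\right) \left(-42\right) \frac{1}{22} = 840 \cdot \frac{1}{22} = \frac{420}{11} \approx 38.182$)
$n{\left(v \right)} = 2 v \left(2 + v\right)$
$n{\left(5 \right)} O + 3 = 2 \cdot 5 \left(2 + 5\right) \frac{420}{11} + 3 = 2 \cdot 5 \cdot 7 \cdot \frac{420}{11} + 3 = 70 \cdot \frac{420}{11} + 3 = \frac{29400}{11} + 3 = \frac{29433}{11}$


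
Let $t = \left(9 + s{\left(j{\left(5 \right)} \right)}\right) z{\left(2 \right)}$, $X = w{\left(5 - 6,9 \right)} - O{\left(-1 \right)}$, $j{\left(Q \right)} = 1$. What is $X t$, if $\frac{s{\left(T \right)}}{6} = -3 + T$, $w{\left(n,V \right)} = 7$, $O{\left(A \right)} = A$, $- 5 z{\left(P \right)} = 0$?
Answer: $0$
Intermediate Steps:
$z{\left(P \right)} = 0$ ($z{\left(P \right)} = \left(- \frac{1}{5}\right) 0 = 0$)
$s{\left(T \right)} = -18 + 6 T$ ($s{\left(T \right)} = 6 \left(-3 + T\right) = -18 + 6 T$)
$X = 8$ ($X = 7 - -1 = 7 + 1 = 8$)
$t = 0$ ($t = \left(9 + \left(-18 + 6 \cdot 1\right)\right) 0 = \left(9 + \left(-18 + 6\right)\right) 0 = \left(9 - 12\right) 0 = \left(-3\right) 0 = 0$)
$X t = 8 \cdot 0 = 0$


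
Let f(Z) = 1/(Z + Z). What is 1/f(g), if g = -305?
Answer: -610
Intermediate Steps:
f(Z) = 1/(2*Z)
1/f(g) = 1/((½)/(-305)) = 1/((½)*(-1/305)) = 1/(-1/610) = -610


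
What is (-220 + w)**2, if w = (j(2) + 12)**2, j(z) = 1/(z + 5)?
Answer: 12638025/2401 ≈ 5263.6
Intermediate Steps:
j(z) = 1/(5 + z)
w = 7225/49 (w = (1/(5 + 2) + 12)**2 = (1/7 + 12)**2 = (85/7)**2 = 7225/49 ≈ 147.45)
(-220 + w)**2 = (-220 + 7225/49)**2 = (-3555/49)**2 = 12638025/2401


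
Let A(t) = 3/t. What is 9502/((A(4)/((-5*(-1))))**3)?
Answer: 76016000/27 ≈ 2.8154e+6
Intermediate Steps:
9502/((A(4)/((-5*(-1))))**3) = 9502/(((3/4)/((-5*(-1))))**3) = 9502/(((3*(1/4))/5)**3) = 9502/(((3/4)*(1/5))**3) = 9502/((3/20)**3) = 9502/(27/8000) = 9502*(8000/27) = 76016000/27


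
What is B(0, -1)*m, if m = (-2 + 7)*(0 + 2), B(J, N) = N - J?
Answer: -10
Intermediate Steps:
m = 10 (m = 5*2 = 10)
B(0, -1)*m = (-1 - 1*0)*10 = (-1 + 0)*10 = -1*10 = -10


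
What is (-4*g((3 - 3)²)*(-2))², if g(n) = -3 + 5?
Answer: 256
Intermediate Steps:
g(n) = 2
(-4*g((3 - 3)²)*(-2))² = (-4*2*(-2))² = (-8*(-2))² = 16² = 256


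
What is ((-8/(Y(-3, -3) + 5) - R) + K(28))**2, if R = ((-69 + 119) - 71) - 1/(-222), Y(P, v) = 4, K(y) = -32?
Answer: 62742241/443556 ≈ 141.45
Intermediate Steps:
R = -4661/222 (R = (50 - 71) - 1*(-1/222) = -21 + 1/222 = -4661/222 ≈ -20.995)
((-8/(Y(-3, -3) + 5) - R) + K(28))**2 = ((-8/(4 + 5) - 1*(-4661/222)) - 32)**2 = ((-8/9 + 4661/222) - 32)**2 = (13391/666 - 32)**2 = (-7921/666)**2 = 62742241/443556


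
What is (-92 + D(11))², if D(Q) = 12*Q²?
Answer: 1849600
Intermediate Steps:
(-92 + D(11))² = (-92 + 12*11²)² = (-92 + 12*121)² = (-92 + 1452)² = 1360² = 1849600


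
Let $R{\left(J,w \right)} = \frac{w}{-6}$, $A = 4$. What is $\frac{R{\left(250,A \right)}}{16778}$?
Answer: $- \frac{1}{25167} \approx -3.9735 \cdot 10^{-5}$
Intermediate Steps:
$R{\left(J,w \right)} = - \frac{w}{6}$ ($R{\left(J,w \right)} = w \left(- \frac{1}{6}\right) = - \frac{w}{6}$)
$\frac{R{\left(250,A \right)}}{16778} = \frac{\left(- \frac{1}{6}\right) 4}{16778} = \left(- \frac{2}{3}\right) \frac{1}{16778} = - \frac{1}{25167}$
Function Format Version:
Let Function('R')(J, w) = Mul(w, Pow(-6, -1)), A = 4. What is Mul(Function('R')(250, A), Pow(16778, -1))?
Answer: Rational(-1, 25167) ≈ -3.9735e-5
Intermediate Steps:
Function('R')(J, w) = Mul(Rational(-1, 6), w) (Function('R')(J, w) = Mul(w, Rational(-1, 6)) = Mul(Rational(-1, 6), w))
Mul(Function('R')(250, A), Pow(16778, -1)) = Mul(Mul(Rational(-1, 6), 4), Pow(16778, -1)) = Mul(Rational(-2, 3), Rational(1, 16778)) = Rational(-1, 25167)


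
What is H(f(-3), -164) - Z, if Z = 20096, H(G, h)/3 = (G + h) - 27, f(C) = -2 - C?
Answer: -20666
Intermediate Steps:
H(G, h) = -81 + 3*G + 3*h (H(G, h) = 3*((G + h) - 27) = 3*(-27 + G + h) = -81 + 3*G + 3*h)
H(f(-3), -164) - Z = (-81 + 3*(-2 - 1*(-3)) + 3*(-164)) - 1*20096 = (-81 + 3*(-2 + 3) - 492) - 20096 = (-81 + 3*1 - 492) - 20096 = (-81 + 3 - 492) - 20096 = -570 - 20096 = -20666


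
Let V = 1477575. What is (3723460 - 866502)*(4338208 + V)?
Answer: 16615447768114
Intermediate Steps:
(3723460 - 866502)*(4338208 + V) = (3723460 - 866502)*(4338208 + 1477575) = 2856958*5815783 = 16615447768114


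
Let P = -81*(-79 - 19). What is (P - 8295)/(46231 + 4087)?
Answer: -357/50318 ≈ -0.0070949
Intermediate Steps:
P = 7938 (P = -81*(-98) = 7938)
(P - 8295)/(46231 + 4087) = (7938 - 8295)/(46231 + 4087) = -357/50318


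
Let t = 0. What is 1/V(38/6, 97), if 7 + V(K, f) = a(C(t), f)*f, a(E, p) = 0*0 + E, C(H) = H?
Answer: -⅐ ≈ -0.14286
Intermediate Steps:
a(E, p) = E (a(E, p) = 0 + E = E)
V(K, f) = -7 (V(K, f) = -7 + 0*f = -7 + 0 = -7)
1/V(38/6, 97) = 1/(-7) = -⅐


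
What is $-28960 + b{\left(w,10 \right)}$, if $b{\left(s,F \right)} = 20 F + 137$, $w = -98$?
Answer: $-28623$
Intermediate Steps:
$b{\left(s,F \right)} = 137 + 20 F$
$-28960 + b{\left(w,10 \right)} = -28960 + \left(137 + 20 \cdot 10\right) = -28960 + \left(137 + 200\right) = -28960 + 337 = -28623$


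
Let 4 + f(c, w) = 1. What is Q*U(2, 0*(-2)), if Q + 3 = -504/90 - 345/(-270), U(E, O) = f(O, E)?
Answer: 659/30 ≈ 21.967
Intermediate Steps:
f(c, w) = -3 (f(c, w) = -4 + 1 = -3)
U(E, O) = -3
Q = -659/90 (Q = -3 + (-504/90 - 345/(-270)) = -3 + (-504*1/90 - 345*(-1/270)) = -3 + (-28/5 + 23/18) = -3 - 389/90 = -659/90 ≈ -7.3222)
Q*U(2, 0*(-2)) = -659/90*(-3) = 659/30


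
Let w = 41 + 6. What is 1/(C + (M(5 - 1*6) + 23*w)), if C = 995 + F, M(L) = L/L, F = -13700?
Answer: -1/11623 ≈ -8.6036e-5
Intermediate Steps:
w = 47
M(L) = 1
C = -12705 (C = 995 - 13700 = -12705)
1/(C + (M(5 - 1*6) + 23*w)) = 1/(-12705 + (1 + 23*47)) = 1/(-12705 + (1 + 1081)) = 1/(-12705 + 1082) = 1/(-11623) = -1/11623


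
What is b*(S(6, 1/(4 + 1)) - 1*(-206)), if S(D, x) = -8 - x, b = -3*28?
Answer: -83076/5 ≈ -16615.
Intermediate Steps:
b = -84
b*(S(6, 1/(4 + 1)) - 1*(-206)) = -84*((-8 - 1/(4 + 1)) - 1*(-206)) = -84*((-8 - 1/5) + 206) = -84*((-8 - 1*⅕) + 206) = -84*((-8 - ⅕) + 206) = -84*(-41/5 + 206) = -84*989/5 = -83076/5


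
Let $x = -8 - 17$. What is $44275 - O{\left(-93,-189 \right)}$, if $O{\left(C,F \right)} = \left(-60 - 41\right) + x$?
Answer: $44401$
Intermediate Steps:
$x = -25$ ($x = -8 - 17 = -25$)
$O{\left(C,F \right)} = -126$ ($O{\left(C,F \right)} = \left(-60 - 41\right) - 25 = -101 - 25 = -126$)
$44275 - O{\left(-93,-189 \right)} = 44275 - -126 = 44275 + 126 = 44401$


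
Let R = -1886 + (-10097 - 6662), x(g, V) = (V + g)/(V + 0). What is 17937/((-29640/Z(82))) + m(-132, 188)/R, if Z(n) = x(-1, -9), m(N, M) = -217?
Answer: -12172099/18421260 ≈ -0.66076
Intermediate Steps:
x(g, V) = (V + g)/V
Z(n) = 10/9 (Z(n) = (-9 - 1)/(-9) = -⅑*(-10) = 10/9)
R = -18645 (R = -1886 - 16759 = -18645)
17937/((-29640/Z(82))) + m(-132, 188)/R = 17937/((-29640/10/9)) - 217/(-18645) = 17937/((-29640*9/10)) - 217*(-1/18645) = 17937/(-26676) + 217/18645 = 17937*(-1/26676) + 217/18645 = -1993/2964 + 217/18645 = -12172099/18421260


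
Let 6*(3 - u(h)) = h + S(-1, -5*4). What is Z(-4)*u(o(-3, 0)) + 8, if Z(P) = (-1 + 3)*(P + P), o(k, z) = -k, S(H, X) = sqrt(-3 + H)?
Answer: -32 + 16*I/3 ≈ -32.0 + 5.3333*I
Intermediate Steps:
Z(P) = 4*P (Z(P) = 2*(2*P) = 4*P)
u(h) = 3 - I/3 - h/6 (u(h) = 3 - (h + sqrt(-3 - 1))/6 = 3 - (h + sqrt(-4))/6 = 3 - (h + 2*I)/6 = 3 + (-I/3 - h/6) = 3 - I/3 - h/6)
Z(-4)*u(o(-3, 0)) + 8 = (4*(-4))*(3 - I/3 - (-1)*(-3)/6) + 8 = -16*(3 - I/3 - 1/6*3) + 8 = -16*(3 - I/3 - 1/2) + 8 = -16*(5/2 - I/3) + 8 = (-40 + 16*I/3) + 8 = -32 + 16*I/3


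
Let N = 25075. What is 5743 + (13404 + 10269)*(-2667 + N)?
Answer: 530470327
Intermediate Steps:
5743 + (13404 + 10269)*(-2667 + N) = 5743 + (13404 + 10269)*(-2667 + 25075) = 5743 + 23673*22408 = 5743 + 530464584 = 530470327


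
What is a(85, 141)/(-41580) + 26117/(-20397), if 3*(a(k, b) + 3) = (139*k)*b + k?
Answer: -954847513/65239020 ≈ -14.636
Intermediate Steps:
a(k, b) = -3 + k/3 + 139*b*k/3 (a(k, b) = -3 + ((139*k)*b + k)/3 = -3 + (139*b*k + k)/3 = -3 + (k + 139*b*k)/3 = -3 + (k/3 + 139*b*k/3) = -3 + k/3 + 139*b*k/3)
a(85, 141)/(-41580) + 26117/(-20397) = (-3 + (1/3)*85 + (139/3)*141*85)/(-41580) + 26117/(-20397) = (-3 + 85/3 + 555305)*(-1/41580) + 26117*(-1/20397) = (1665991/3)*(-1/41580) - 2009/1569 = -1665991/124740 - 2009/1569 = -954847513/65239020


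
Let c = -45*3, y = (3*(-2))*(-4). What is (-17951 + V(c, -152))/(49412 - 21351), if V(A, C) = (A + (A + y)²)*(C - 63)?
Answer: -2637941/28061 ≈ -94.007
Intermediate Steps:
y = 24 (y = -6*(-4) = 24)
c = -135
V(A, C) = (-63 + C)*(A + (24 + A)²) (V(A, C) = (A + (A + 24)²)*(C - 63) = (A + (24 + A)²)*(-63 + C) = (-63 + C)*(A + (24 + A)²))
(-17951 + V(c, -152))/(49412 - 21351) = (-17951 + (-63*(-135) - 63*(24 - 135)² - 135*(-152) - 152*(24 - 135)²))/(49412 - 21351) = (-17951 + (8505 - 63*(-111)² + 20520 - 152*(-111)²))/28061 = (-17951 + (8505 - 63*12321 + 20520 - 152*12321))*(1/28061) = (-17951 + (8505 - 776223 + 20520 - 1872792))*(1/28061) = (-17951 - 2619990)*(1/28061) = -2637941*1/28061 = -2637941/28061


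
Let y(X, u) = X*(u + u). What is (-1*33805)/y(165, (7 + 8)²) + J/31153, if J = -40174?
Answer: -807209333/462622050 ≈ -1.7449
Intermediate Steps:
y(X, u) = 2*X*u (y(X, u) = X*(2*u) = 2*X*u)
(-1*33805)/y(165, (7 + 8)²) + J/31153 = (-1*33805)/((2*165*(7 + 8)²)) - 40174/31153 = -33805/(2*165*15²) - 40174*1/31153 = -33805/(2*165*225) - 40174/31153 = -33805/74250 - 40174/31153 = -33805*1/74250 - 40174/31153 = -6761/14850 - 40174/31153 = -807209333/462622050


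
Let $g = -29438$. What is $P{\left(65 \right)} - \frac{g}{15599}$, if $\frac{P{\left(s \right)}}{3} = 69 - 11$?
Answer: $\frac{2743664}{15599} \approx 175.89$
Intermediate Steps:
$P{\left(s \right)} = 174$ ($P{\left(s \right)} = 3 \left(69 - 11\right) = 3 \cdot 58 = 174$)
$P{\left(65 \right)} - \frac{g}{15599} = 174 - - \frac{29438}{15599} = 174 + \frac{29438}{15599} = \frac{2743664}{15599}$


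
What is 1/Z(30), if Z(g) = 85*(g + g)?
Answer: 1/5100 ≈ 0.00019608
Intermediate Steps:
Z(g) = 170*g (Z(g) = 85*(2*g) = 170*g)
1/Z(30) = 1/(170*30) = 1/5100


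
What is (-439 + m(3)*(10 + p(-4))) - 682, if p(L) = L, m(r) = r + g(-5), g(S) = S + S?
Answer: -1163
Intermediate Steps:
g(S) = 2*S
m(r) = -10 + r (m(r) = r + 2*(-5) = r - 10 = -10 + r)
(-439 + m(3)*(10 + p(-4))) - 682 = (-439 + (-10 + 3)*(10 - 4)) - 682 = (-439 - 7*6) - 682 = (-439 - 42) - 682 = -481 - 682 = -1163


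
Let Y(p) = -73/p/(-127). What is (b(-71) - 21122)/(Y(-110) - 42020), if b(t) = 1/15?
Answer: 885220226/1761058419 ≈ 0.50266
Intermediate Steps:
Y(p) = 73/(127*p) (Y(p) = -73/p*(-1/127) = 73/(127*p))
b(t) = 1/15
(b(-71) - 21122)/(Y(-110) - 42020) = (1/15 - 21122)/((73/127)/(-110) - 42020) = -316829/(15*((73/127)*(-1/110) - 42020)) = -316829/(15*(-73/13970 - 42020)) = -316829/(15*(-587019473/13970)) = -316829/15*(-13970/587019473) = 885220226/1761058419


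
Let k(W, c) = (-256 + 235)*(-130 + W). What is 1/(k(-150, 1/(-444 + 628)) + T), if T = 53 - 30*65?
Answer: 1/3983 ≈ 0.00025107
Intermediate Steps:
T = -1897 (T = 53 - 1950 = -1897)
k(W, c) = 2730 - 21*W (k(W, c) = -21*(-130 + W) = 2730 - 21*W)
1/(k(-150, 1/(-444 + 628)) + T) = 1/((2730 - 21*(-150)) - 1897) = 1/((2730 + 3150) - 1897) = 1/(5880 - 1897) = 1/3983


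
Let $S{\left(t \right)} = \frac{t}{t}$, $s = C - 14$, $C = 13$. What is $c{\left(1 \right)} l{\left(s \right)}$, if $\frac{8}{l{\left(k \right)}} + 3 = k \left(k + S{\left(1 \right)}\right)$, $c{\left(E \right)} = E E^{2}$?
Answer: $- \frac{8}{3} \approx -2.6667$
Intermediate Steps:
$c{\left(E \right)} = E^{3}$
$s = -1$ ($s = 13 - 14 = -1$)
$S{\left(t \right)} = 1$
$l{\left(k \right)} = \frac{8}{-3 + k \left(1 + k\right)}$ ($l{\left(k \right)} = \frac{8}{-3 + k \left(k + 1\right)} = \frac{8}{-3 + k \left(1 + k\right)}$)
$c{\left(1 \right)} l{\left(s \right)} = 1^{3} \frac{8}{-3 - 1 + \left(-1\right)^{2}} = 1 \frac{8}{-3 - 1 + 1} = 1 \frac{8}{-3} = 1 \cdot 8 \left(- \frac{1}{3}\right) = 1 \left(- \frac{8}{3}\right) = - \frac{8}{3}$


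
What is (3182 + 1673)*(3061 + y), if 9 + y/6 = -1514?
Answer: -29503835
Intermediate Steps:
y = -9138 (y = -54 + 6*(-1514) = -54 - 9084 = -9138)
(3182 + 1673)*(3061 + y) = (3182 + 1673)*(3061 - 9138) = 4855*(-6077) = -29503835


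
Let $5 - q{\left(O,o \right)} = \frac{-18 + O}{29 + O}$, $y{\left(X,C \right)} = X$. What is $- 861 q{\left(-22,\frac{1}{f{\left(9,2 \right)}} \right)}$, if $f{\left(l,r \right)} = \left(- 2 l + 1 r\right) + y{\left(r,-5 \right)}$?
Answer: $-9225$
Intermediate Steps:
$f{\left(l,r \right)} = - 2 l + 2 r$ ($f{\left(l,r \right)} = \left(- 2 l + 1 r\right) + r = \left(- 2 l + r\right) + r = \left(r - 2 l\right) + r = - 2 l + 2 r$)
$q{\left(O,o \right)} = 5 - \frac{-18 + O}{29 + O}$
$- 861 q{\left(-22,\frac{1}{f{\left(9,2 \right)}} \right)} = - 861 \frac{163 + 4 \left(-22\right)}{29 - 22} = - 861 \frac{163 - 88}{7} = - 861 \cdot \frac{1}{7} \cdot 75 = \left(-861\right) \frac{75}{7} = -9225$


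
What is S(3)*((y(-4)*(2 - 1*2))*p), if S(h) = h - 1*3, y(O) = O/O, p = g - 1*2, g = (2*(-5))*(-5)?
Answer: 0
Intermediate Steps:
g = 50 (g = -10*(-5) = 50)
p = 48 (p = 50 - 1*2 = 50 - 2 = 48)
y(O) = 1
S(h) = -3 + h (S(h) = h - 3 = -3 + h)
S(3)*((y(-4)*(2 - 1*2))*p) = (-3 + 3)*((1*(2 - 1*2))*48) = 0*((1*(2 - 2))*48) = 0*((1*0)*48) = 0*(0*48) = 0*0 = 0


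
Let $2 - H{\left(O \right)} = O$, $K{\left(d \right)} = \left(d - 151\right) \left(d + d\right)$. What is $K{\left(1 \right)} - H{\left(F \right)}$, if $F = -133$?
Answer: $-435$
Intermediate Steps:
$K{\left(d \right)} = 2 d \left(-151 + d\right)$ ($K{\left(d \right)} = \left(-151 + d\right) 2 d = 2 d \left(-151 + d\right)$)
$H{\left(O \right)} = 2 - O$
$K{\left(1 \right)} - H{\left(F \right)} = 2 \cdot 1 \left(-151 + 1\right) - \left(2 - -133\right) = 2 \cdot 1 \left(-150\right) - \left(2 + 133\right) = -300 - 135 = -435$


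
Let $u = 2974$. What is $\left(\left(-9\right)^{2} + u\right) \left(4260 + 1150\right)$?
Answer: $16527550$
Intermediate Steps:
$\left(\left(-9\right)^{2} + u\right) \left(4260 + 1150\right) = \left(\left(-9\right)^{2} + 2974\right) \left(4260 + 1150\right) = \left(81 + 2974\right) 5410 = 3055 \cdot 5410 = 16527550$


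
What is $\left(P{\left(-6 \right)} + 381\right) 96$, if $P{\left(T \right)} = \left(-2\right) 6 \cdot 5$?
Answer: $30816$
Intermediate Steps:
$P{\left(T \right)} = -60$ ($P{\left(T \right)} = \left(-12\right) 5 = -60$)
$\left(P{\left(-6 \right)} + 381\right) 96 = \left(-60 + 381\right) 96 = 321 \cdot 96 = 30816$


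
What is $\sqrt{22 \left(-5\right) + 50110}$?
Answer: $100 \sqrt{5} \approx 223.61$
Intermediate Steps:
$\sqrt{22 \left(-5\right) + 50110} = \sqrt{-110 + 50110} = \sqrt{50000} = 100 \sqrt{5}$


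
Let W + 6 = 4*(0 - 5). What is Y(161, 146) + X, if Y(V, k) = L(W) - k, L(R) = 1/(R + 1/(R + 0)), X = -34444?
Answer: -23417456/677 ≈ -34590.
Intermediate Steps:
W = -26 (W = -6 + 4*(0 - 5) = -6 + 4*(-5) = -6 - 20 = -26)
L(R) = 1/(R + 1/R)
Y(V, k) = -26/677 - k (Y(V, k) = -26/(1 + (-26)**2) - k = -26/(1 + 676) - k = -26/677 - k)
Y(161, 146) + X = (-26/677 - 1*146) - 34444 = (-26/677 - 146) - 34444 = -98868/677 - 34444 = -23417456/677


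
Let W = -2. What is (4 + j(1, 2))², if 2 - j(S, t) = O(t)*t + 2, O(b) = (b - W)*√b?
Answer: 144 - 64*√2 ≈ 53.490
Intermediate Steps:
O(b) = √b*(2 + b) (O(b) = (b - 1*(-2))*√b = (b + 2)*√b = (2 + b)*√b = √b*(2 + b))
j(S, t) = -t^(3/2)*(2 + t) (j(S, t) = 2 - ((√t*(2 + t))*t + 2) = 2 - (t^(3/2)*(2 + t) + 2) = 2 - (2 + t^(3/2)*(2 + t)) = 2 + (-2 - t^(3/2)*(2 + t)) = -t^(3/2)*(2 + t))
(4 + j(1, 2))² = (4 + 2^(3/2)*(-2 - 1*2))² = (4 + (2*√2)*(-2 - 2))² = (4 + (2*√2)*(-4))² = (4 - 8*√2)²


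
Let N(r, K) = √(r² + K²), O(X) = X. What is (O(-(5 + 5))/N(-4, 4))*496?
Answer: -620*√2 ≈ -876.81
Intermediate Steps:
N(r, K) = √(K² + r²)
(O(-(5 + 5))/N(-4, 4))*496 = ((-(5 + 5))/(√(4² + (-4)²)))*496 = ((-1*10)/(√(16 + 16)))*496 = -10*√2/8*496 = -5*√2/4*496 = -620*√2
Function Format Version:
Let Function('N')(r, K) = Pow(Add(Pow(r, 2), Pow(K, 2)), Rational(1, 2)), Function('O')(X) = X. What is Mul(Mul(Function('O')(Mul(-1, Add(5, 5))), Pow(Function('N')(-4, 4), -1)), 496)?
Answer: Mul(-620, Pow(2, Rational(1, 2))) ≈ -876.81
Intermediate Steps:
Function('N')(r, K) = Pow(Add(Pow(K, 2), Pow(r, 2)), Rational(1, 2))
Mul(Mul(Function('O')(Mul(-1, Add(5, 5))), Pow(Function('N')(-4, 4), -1)), 496) = Mul(Mul(Mul(-1, Add(5, 5)), Pow(Pow(Add(Pow(4, 2), Pow(-4, 2)), Rational(1, 2)), -1)), 496) = Mul(Mul(Mul(-1, 10), Pow(Pow(Add(16, 16), Rational(1, 2)), -1)), 496) = Mul(Mul(-10, Pow(Pow(32, Rational(1, 2)), -1)), 496) = Mul(Mul(-10, Pow(Mul(4, Pow(2, Rational(1, 2))), -1)), 496) = Mul(Mul(-10, Mul(Rational(1, 8), Pow(2, Rational(1, 2)))), 496) = Mul(Mul(Rational(-5, 4), Pow(2, Rational(1, 2))), 496) = Mul(-620, Pow(2, Rational(1, 2)))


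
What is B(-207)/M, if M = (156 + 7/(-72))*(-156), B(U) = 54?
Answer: -324/145925 ≈ -0.0022203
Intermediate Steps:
M = -145925/6 (M = (156 + 7*(-1/72))*(-156) = (156 - 7/72)*(-156) = (11225/72)*(-156) = -145925/6 ≈ -24321.)
B(-207)/M = 54/(-145925/6) = 54*(-6/145925) = -324/145925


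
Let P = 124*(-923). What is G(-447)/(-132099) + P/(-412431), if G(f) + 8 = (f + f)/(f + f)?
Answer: 1680209085/6053524741 ≈ 0.27756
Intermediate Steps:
P = -114452
G(f) = -7 (G(f) = -8 + (f + f)/(f + f) = -8 + (2*f)/((2*f)) = -8 + (2*f)*(1/(2*f)) = -8 + 1 = -7)
G(-447)/(-132099) + P/(-412431) = -7/(-132099) - 114452/(-412431) = -7*(-1/132099) - 114452*(-1/412431) = 7/132099 + 114452/412431 = 1680209085/6053524741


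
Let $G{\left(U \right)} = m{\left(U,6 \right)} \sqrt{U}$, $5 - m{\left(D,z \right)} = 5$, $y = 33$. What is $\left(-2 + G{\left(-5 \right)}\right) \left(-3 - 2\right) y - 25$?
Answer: $305$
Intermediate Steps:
$m{\left(D,z \right)} = 0$ ($m{\left(D,z \right)} = 5 - 5 = 0$)
$G{\left(U \right)} = 0$ ($G{\left(U \right)} = 0 \sqrt{U} = 0$)
$\left(-2 + G{\left(-5 \right)}\right) \left(-3 - 2\right) y - 25 = \left(-2 + 0\right) \left(-3 - 2\right) 33 - 25 = \left(-2\right) \left(-5\right) 33 - 25 = 10 \cdot 33 - 25 = 330 - 25 = 305$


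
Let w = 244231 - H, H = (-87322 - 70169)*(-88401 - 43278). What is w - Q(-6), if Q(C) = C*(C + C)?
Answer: -20738013230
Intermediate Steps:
H = 20738257389 (H = -157491*(-131679) = 20738257389)
Q(C) = 2*C**2 (Q(C) = C*(2*C) = 2*C**2)
w = -20738013158 (w = 244231 - 1*20738257389 = 244231 - 20738257389 = -20738013158)
w - Q(-6) = -20738013158 - 2*(-6)**2 = -20738013158 - 2*36 = -20738013158 - 1*72 = -20738013158 - 72 = -20738013230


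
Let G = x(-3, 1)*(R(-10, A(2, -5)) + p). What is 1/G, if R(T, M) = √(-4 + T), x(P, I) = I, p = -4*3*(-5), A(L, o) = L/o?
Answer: 30/1807 - I*√14/3614 ≈ 0.016602 - 0.0010353*I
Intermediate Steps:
p = 60 (p = -12*(-5) = 60)
G = 60 + I*√14 (G = 1*(√(-4 - 10) + 60) = 1*(√(-14) + 60) = 1*(I*√14 + 60) = 1*(60 + I*√14) = 60 + I*√14 ≈ 60.0 + 3.7417*I)
1/G = 1/(60 + I*√14)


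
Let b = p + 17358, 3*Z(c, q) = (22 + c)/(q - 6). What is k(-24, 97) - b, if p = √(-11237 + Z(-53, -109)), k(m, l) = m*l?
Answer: -19686 - I*√1337473230/345 ≈ -19686.0 - 106.0*I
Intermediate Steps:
Z(c, q) = (22 + c)/(3*(-6 + q)) (Z(c, q) = ((22 + c)/(q - 6))/3 = ((22 + c)/(-6 + q))/3 = (22 + c)/(3*(-6 + q)))
k(m, l) = l*m
p = I*√1337473230/345 (p = √(-11237 + (22 - 53)/(3*(-6 - 109))) = √(-11237 + (⅓)*(-31)/(-115)) = √(-11237 + (⅓)*(-1/115)*(-31)) = √(-11237 + 31/345) = √(-3876734/345) = I*√1337473230/345 ≈ 106.0*I)
b = 17358 + I*√1337473230/345 (b = I*√1337473230/345 + 17358 = 17358 + I*√1337473230/345 ≈ 17358.0 + 106.0*I)
k(-24, 97) - b = 97*(-24) - (17358 + I*√1337473230/345) = -2328 + (-17358 - I*√1337473230/345) = -19686 - I*√1337473230/345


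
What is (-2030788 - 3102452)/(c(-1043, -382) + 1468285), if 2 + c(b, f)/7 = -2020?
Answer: -733320/207733 ≈ -3.5301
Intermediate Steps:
c(b, f) = -14154 (c(b, f) = -14 + 7*(-2020) = -14 - 14140 = -14154)
(-2030788 - 3102452)/(c(-1043, -382) + 1468285) = (-2030788 - 3102452)/(-14154 + 1468285) = -5133240/1454131 = -5133240*1/1454131 = -733320/207733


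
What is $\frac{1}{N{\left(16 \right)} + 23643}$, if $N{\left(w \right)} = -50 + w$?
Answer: $\frac{1}{23609} \approx 4.2357 \cdot 10^{-5}$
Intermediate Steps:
$\frac{1}{N{\left(16 \right)} + 23643} = \frac{1}{\left(-50 + 16\right) + 23643} = \frac{1}{-34 + 23643} = \frac{1}{23609}$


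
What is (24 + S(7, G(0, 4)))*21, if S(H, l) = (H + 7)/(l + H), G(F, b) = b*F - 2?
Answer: 2814/5 ≈ 562.80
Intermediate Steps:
G(F, b) = -2 + F*b (G(F, b) = F*b - 2 = -2 + F*b)
S(H, l) = (7 + H)/(H + l)
(24 + S(7, G(0, 4)))*21 = (24 + (7 + 7)/(7 + (-2 + 0*4)))*21 = (24 + 14/(7 + (-2 + 0)))*21 = (24 + 14/(7 - 2))*21 = (24 + 14/5)*21 = (134/5)*21 = 2814/5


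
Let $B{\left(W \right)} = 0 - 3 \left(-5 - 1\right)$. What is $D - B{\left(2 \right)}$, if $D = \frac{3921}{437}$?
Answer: $- \frac{3945}{437} \approx -9.0275$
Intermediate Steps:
$B{\left(W \right)} = 18$ ($B{\left(W \right)} = 0 - -18 = 0 + 18 = 18$)
$D = \frac{3921}{437}$ ($D = 3921 \cdot \frac{1}{437} = \frac{3921}{437} \approx 8.9725$)
$D - B{\left(2 \right)} = \frac{3921}{437} - 18 = - \frac{3945}{437}$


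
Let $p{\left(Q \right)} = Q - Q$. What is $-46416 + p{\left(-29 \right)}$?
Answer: $-46416$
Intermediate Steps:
$p{\left(Q \right)} = 0$
$-46416 + p{\left(-29 \right)} = -46416 + 0 = -46416$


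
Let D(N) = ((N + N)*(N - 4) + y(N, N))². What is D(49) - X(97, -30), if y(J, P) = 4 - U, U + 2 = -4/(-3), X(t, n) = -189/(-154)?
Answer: 3858877549/198 ≈ 1.9489e+7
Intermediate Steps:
X(t, n) = 27/22 (X(t, n) = -189*(-1/154) = 27/22)
U = -⅔ (U = -2 - 4/(-3) = -2 - 4*(-⅓) = -2 + 4/3 = -⅔ ≈ -0.66667)
y(J, P) = 14/3 (y(J, P) = 4 - 1*(-⅔) = 4 + ⅔ = 14/3)
D(N) = (14/3 + 2*N*(-4 + N))² (D(N) = ((N + N)*(N - 4) + 14/3)² = ((2*N)*(-4 + N) + 14/3)² = (2*N*(-4 + N) + 14/3)² = (14/3 + 2*N*(-4 + N))²)
D(49) - X(97, -30) = 4*(7 - 12*49 + 3*49²)²/9 - 1*27/22 = 4*(7 - 588 + 3*2401)²/9 - 27/22 = 4*(7 - 588 + 7203)²/9 - 27/22 = (4/9)*6622² - 27/22 = (4/9)*43850884 - 27/22 = 175403536/9 - 27/22 = 3858877549/198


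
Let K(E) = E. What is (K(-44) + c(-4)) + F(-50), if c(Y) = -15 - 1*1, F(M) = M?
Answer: -110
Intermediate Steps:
c(Y) = -16 (c(Y) = -15 - 1 = -16)
(K(-44) + c(-4)) + F(-50) = (-44 - 16) - 50 = -60 - 50 = -110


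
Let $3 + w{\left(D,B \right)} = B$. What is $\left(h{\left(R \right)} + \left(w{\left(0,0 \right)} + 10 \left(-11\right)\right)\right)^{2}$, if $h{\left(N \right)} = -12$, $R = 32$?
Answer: $15625$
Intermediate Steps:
$w{\left(D,B \right)} = -3 + B$
$\left(h{\left(R \right)} + \left(w{\left(0,0 \right)} + 10 \left(-11\right)\right)\right)^{2} = \left(-12 + \left(\left(-3 + 0\right) + 10 \left(-11\right)\right)\right)^{2} = \left(-12 - 113\right)^{2} = \left(-125\right)^{2} = 15625$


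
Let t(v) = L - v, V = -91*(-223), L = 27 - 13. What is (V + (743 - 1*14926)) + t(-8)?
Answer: 6132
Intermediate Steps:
L = 14
V = 20293
t(v) = 14 - v
(V + (743 - 1*14926)) + t(-8) = (20293 + (743 - 1*14926)) + (14 - 1*(-8)) = (20293 + (743 - 14926)) + (14 + 8) = (20293 - 14183) + 22 = 6110 + 22 = 6132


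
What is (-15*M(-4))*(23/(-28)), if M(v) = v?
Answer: -345/7 ≈ -49.286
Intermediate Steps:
(-15*M(-4))*(23/(-28)) = (-15*(-4))*(23/(-28)) = 60*(23*(-1/28)) = 60*(-23/28) = -345/7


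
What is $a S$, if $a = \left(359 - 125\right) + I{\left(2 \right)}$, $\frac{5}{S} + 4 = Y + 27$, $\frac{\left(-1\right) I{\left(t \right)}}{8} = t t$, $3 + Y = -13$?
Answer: $\frac{1010}{7} \approx 144.29$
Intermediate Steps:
$Y = -16$ ($Y = -3 - 13 = -16$)
$I{\left(t \right)} = - 8 t^{2}$ ($I{\left(t \right)} = - 8 t t = - 8 t^{2}$)
$S = \frac{5}{7}$ ($S = \frac{5}{-4 + \left(-16 + 27\right)} = \frac{5}{-4 + 11} = \frac{5}{7} \approx 0.71429$)
$a = 202$ ($a = \left(359 - 125\right) - 8 \cdot 2^{2} = 234 - 32 = 202$)
$a S = 202 \cdot \frac{5}{7} = \frac{1010}{7}$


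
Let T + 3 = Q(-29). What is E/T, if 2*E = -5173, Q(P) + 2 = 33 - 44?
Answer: 5173/32 ≈ 161.66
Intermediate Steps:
Q(P) = -13 (Q(P) = -2 + (33 - 44) = -2 - 11 = -13)
T = -16 (T = -3 - 13 = -16)
E = -5173/2 (E = (½)*(-5173) = -5173/2 ≈ -2586.5)
E/T = -5173/2/(-16) = -5173/2*(-1/16) = 5173/32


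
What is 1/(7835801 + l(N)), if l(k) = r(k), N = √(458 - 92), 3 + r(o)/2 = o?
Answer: 7835795/61399683280561 - 2*√366/61399683280561 ≈ 1.2762e-7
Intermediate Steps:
r(o) = -6 + 2*o
N = √366 ≈ 19.131
l(k) = -6 + 2*k
1/(7835801 + l(N)) = 1/(7835801 + (-6 + 2*√366)) = 1/(7835795 + 2*√366)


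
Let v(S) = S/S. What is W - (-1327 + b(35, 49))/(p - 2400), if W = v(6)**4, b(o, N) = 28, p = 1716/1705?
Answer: 56833/123948 ≈ 0.45852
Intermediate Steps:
p = 156/155 (p = 1716*(1/1705) = 156/155 ≈ 1.0065)
v(S) = 1
W = 1 (W = 1**4 = 1)
W - (-1327 + b(35, 49))/(p - 2400) = 1 - (-1327 + 28)/(156/155 - 2400) = 1 - (-1299)/(-371844/155) = 1 - (-1299)*(-155)/371844 = 1 - 1*67115/123948 = 1 - 67115/123948 = 56833/123948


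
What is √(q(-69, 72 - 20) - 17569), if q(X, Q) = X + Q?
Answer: 3*I*√1954 ≈ 132.61*I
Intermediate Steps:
q(X, Q) = Q + X
√(q(-69, 72 - 20) - 17569) = √(((72 - 20) - 69) - 17569) = √((52 - 69) - 17569) = √(-17 - 17569) = √(-17586) = 3*I*√1954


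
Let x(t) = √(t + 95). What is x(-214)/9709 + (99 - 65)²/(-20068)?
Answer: -289/5017 + I*√119/9709 ≈ -0.057604 + 0.0011236*I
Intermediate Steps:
x(t) = √(95 + t)
x(-214)/9709 + (99 - 65)²/(-20068) = √(95 - 214)/9709 + (99 - 65)²/(-20068) = √(-119)*(1/9709) + 34²*(-1/20068) = (I*√119)*(1/9709) + 1156*(-1/20068) = I*√119/9709 - 289/5017 = -289/5017 + I*√119/9709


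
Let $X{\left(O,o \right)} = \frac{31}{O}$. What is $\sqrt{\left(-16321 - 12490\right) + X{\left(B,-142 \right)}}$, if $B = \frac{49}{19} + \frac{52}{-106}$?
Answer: $\frac{14 i \sqrt{649766013}}{2103} \approx 169.69 i$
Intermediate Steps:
$B = \frac{2103}{1007}$ ($B = 49 \cdot \frac{1}{19} + 52 \left(- \frac{1}{106}\right) = \frac{49}{19} - \frac{26}{53} = \frac{2103}{1007} \approx 2.0884$)
$\sqrt{\left(-16321 - 12490\right) + X{\left(B,-142 \right)}} = \sqrt{\left(-16321 - 12490\right) + \frac{31}{\frac{2103}{1007}}} = \sqrt{-28811 + 31 \cdot \frac{1007}{2103}} = \sqrt{-28811 + \frac{31217}{2103}} = \sqrt{- \frac{60558316}{2103}} = \frac{14 i \sqrt{649766013}}{2103}$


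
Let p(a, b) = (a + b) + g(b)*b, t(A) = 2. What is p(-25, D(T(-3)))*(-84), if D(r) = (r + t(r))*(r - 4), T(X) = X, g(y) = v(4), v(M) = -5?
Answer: 4452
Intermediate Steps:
g(y) = -5
D(r) = (-4 + r)*(2 + r) (D(r) = (r + 2)*(r - 4) = (2 + r)*(-4 + r) = (-4 + r)*(2 + r))
p(a, b) = a - 4*b (p(a, b) = (a + b) - 5*b = a - 4*b)
p(-25, D(T(-3)))*(-84) = (-25 - 4*(-8 + (-3)² - 2*(-3)))*(-84) = (-25 - 4*(-8 + 9 + 6))*(-84) = (-25 - 4*7)*(-84) = (-25 - 28)*(-84) = -53*(-84) = 4452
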